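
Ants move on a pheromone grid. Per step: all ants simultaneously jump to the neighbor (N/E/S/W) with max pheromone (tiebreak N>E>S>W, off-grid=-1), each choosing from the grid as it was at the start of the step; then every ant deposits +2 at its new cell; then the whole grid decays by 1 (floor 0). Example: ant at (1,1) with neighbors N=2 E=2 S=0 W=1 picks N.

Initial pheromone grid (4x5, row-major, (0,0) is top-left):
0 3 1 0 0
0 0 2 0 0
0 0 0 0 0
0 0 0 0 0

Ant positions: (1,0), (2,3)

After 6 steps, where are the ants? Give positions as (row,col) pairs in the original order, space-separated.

Step 1: ant0:(1,0)->N->(0,0) | ant1:(2,3)->N->(1,3)
  grid max=2 at (0,1)
Step 2: ant0:(0,0)->E->(0,1) | ant1:(1,3)->W->(1,2)
  grid max=3 at (0,1)
Step 3: ant0:(0,1)->E->(0,2) | ant1:(1,2)->N->(0,2)
  grid max=3 at (0,2)
Step 4: ant0:(0,2)->W->(0,1) | ant1:(0,2)->W->(0,1)
  grid max=5 at (0,1)
Step 5: ant0:(0,1)->E->(0,2) | ant1:(0,1)->E->(0,2)
  grid max=5 at (0,2)
Step 6: ant0:(0,2)->W->(0,1) | ant1:(0,2)->W->(0,1)
  grid max=7 at (0,1)

(0,1) (0,1)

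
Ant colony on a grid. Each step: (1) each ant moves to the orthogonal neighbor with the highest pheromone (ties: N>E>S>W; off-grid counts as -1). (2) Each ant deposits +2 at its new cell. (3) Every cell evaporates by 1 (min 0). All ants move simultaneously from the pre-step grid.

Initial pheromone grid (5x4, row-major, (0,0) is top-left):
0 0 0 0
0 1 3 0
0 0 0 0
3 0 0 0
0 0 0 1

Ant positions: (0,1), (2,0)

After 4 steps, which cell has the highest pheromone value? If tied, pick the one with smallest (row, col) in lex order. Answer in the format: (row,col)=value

Answer: (1,2)=3

Derivation:
Step 1: ant0:(0,1)->S->(1,1) | ant1:(2,0)->S->(3,0)
  grid max=4 at (3,0)
Step 2: ant0:(1,1)->E->(1,2) | ant1:(3,0)->N->(2,0)
  grid max=3 at (1,2)
Step 3: ant0:(1,2)->W->(1,1) | ant1:(2,0)->S->(3,0)
  grid max=4 at (3,0)
Step 4: ant0:(1,1)->E->(1,2) | ant1:(3,0)->N->(2,0)
  grid max=3 at (1,2)
Final grid:
  0 0 0 0
  0 1 3 0
  1 0 0 0
  3 0 0 0
  0 0 0 0
Max pheromone 3 at (1,2)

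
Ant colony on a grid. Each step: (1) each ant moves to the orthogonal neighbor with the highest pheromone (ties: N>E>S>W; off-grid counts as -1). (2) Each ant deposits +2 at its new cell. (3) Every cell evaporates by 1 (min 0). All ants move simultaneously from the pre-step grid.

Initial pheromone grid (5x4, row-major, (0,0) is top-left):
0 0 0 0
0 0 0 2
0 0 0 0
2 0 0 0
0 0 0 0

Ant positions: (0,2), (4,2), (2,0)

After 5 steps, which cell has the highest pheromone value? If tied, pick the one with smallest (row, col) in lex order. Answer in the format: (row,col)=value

Answer: (0,3)=3

Derivation:
Step 1: ant0:(0,2)->E->(0,3) | ant1:(4,2)->N->(3,2) | ant2:(2,0)->S->(3,0)
  grid max=3 at (3,0)
Step 2: ant0:(0,3)->S->(1,3) | ant1:(3,2)->N->(2,2) | ant2:(3,0)->N->(2,0)
  grid max=2 at (1,3)
Step 3: ant0:(1,3)->N->(0,3) | ant1:(2,2)->N->(1,2) | ant2:(2,0)->S->(3,0)
  grid max=3 at (3,0)
Step 4: ant0:(0,3)->S->(1,3) | ant1:(1,2)->E->(1,3) | ant2:(3,0)->N->(2,0)
  grid max=4 at (1,3)
Step 5: ant0:(1,3)->N->(0,3) | ant1:(1,3)->N->(0,3) | ant2:(2,0)->S->(3,0)
  grid max=3 at (0,3)
Final grid:
  0 0 0 3
  0 0 0 3
  0 0 0 0
  3 0 0 0
  0 0 0 0
Max pheromone 3 at (0,3)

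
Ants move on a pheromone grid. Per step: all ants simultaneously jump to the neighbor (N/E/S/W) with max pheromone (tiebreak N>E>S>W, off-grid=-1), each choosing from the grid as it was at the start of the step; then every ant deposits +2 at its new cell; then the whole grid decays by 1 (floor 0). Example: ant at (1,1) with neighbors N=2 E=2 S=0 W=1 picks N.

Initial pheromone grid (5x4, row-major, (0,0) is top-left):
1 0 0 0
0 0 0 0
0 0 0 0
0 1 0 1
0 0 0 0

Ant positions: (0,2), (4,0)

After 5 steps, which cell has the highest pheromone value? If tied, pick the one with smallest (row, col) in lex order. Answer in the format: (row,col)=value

Step 1: ant0:(0,2)->E->(0,3) | ant1:(4,0)->N->(3,0)
  grid max=1 at (0,3)
Step 2: ant0:(0,3)->S->(1,3) | ant1:(3,0)->N->(2,0)
  grid max=1 at (1,3)
Step 3: ant0:(1,3)->N->(0,3) | ant1:(2,0)->N->(1,0)
  grid max=1 at (0,3)
Step 4: ant0:(0,3)->S->(1,3) | ant1:(1,0)->N->(0,0)
  grid max=1 at (0,0)
Step 5: ant0:(1,3)->N->(0,3) | ant1:(0,0)->E->(0,1)
  grid max=1 at (0,1)
Final grid:
  0 1 0 1
  0 0 0 0
  0 0 0 0
  0 0 0 0
  0 0 0 0
Max pheromone 1 at (0,1)

Answer: (0,1)=1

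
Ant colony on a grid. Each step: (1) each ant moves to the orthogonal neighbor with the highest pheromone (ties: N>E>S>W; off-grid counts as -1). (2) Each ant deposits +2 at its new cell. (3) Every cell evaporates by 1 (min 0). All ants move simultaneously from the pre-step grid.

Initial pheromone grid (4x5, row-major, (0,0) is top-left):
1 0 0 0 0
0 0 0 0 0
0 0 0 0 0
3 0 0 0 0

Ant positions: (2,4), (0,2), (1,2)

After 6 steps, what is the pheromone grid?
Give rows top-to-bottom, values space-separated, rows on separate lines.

After step 1: ants at (1,4),(0,3),(0,2)
  0 0 1 1 0
  0 0 0 0 1
  0 0 0 0 0
  2 0 0 0 0
After step 2: ants at (0,4),(0,2),(0,3)
  0 0 2 2 1
  0 0 0 0 0
  0 0 0 0 0
  1 0 0 0 0
After step 3: ants at (0,3),(0,3),(0,2)
  0 0 3 5 0
  0 0 0 0 0
  0 0 0 0 0
  0 0 0 0 0
After step 4: ants at (0,2),(0,2),(0,3)
  0 0 6 6 0
  0 0 0 0 0
  0 0 0 0 0
  0 0 0 0 0
After step 5: ants at (0,3),(0,3),(0,2)
  0 0 7 9 0
  0 0 0 0 0
  0 0 0 0 0
  0 0 0 0 0
After step 6: ants at (0,2),(0,2),(0,3)
  0 0 10 10 0
  0 0 0 0 0
  0 0 0 0 0
  0 0 0 0 0

0 0 10 10 0
0 0 0 0 0
0 0 0 0 0
0 0 0 0 0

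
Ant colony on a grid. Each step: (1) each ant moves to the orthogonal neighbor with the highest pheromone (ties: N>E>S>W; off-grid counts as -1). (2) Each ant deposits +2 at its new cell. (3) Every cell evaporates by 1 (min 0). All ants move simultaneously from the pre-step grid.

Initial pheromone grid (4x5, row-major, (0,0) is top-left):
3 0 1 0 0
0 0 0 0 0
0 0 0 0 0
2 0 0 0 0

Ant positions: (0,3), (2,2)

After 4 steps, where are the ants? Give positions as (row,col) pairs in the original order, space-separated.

Step 1: ant0:(0,3)->W->(0,2) | ant1:(2,2)->N->(1,2)
  grid max=2 at (0,0)
Step 2: ant0:(0,2)->S->(1,2) | ant1:(1,2)->N->(0,2)
  grid max=3 at (0,2)
Step 3: ant0:(1,2)->N->(0,2) | ant1:(0,2)->S->(1,2)
  grid max=4 at (0,2)
Step 4: ant0:(0,2)->S->(1,2) | ant1:(1,2)->N->(0,2)
  grid max=5 at (0,2)

(1,2) (0,2)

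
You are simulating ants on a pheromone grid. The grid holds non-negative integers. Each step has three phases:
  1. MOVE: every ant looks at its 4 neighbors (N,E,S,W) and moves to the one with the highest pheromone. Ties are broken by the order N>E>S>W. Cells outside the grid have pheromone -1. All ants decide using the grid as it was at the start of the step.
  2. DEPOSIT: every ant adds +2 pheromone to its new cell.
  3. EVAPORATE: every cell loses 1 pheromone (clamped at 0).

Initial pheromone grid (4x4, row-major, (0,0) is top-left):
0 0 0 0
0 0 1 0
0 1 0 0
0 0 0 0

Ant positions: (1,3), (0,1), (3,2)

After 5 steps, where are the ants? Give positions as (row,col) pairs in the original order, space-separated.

Step 1: ant0:(1,3)->W->(1,2) | ant1:(0,1)->E->(0,2) | ant2:(3,2)->N->(2,2)
  grid max=2 at (1,2)
Step 2: ant0:(1,2)->N->(0,2) | ant1:(0,2)->S->(1,2) | ant2:(2,2)->N->(1,2)
  grid max=5 at (1,2)
Step 3: ant0:(0,2)->S->(1,2) | ant1:(1,2)->N->(0,2) | ant2:(1,2)->N->(0,2)
  grid max=6 at (1,2)
Step 4: ant0:(1,2)->N->(0,2) | ant1:(0,2)->S->(1,2) | ant2:(0,2)->S->(1,2)
  grid max=9 at (1,2)
Step 5: ant0:(0,2)->S->(1,2) | ant1:(1,2)->N->(0,2) | ant2:(1,2)->N->(0,2)
  grid max=10 at (1,2)

(1,2) (0,2) (0,2)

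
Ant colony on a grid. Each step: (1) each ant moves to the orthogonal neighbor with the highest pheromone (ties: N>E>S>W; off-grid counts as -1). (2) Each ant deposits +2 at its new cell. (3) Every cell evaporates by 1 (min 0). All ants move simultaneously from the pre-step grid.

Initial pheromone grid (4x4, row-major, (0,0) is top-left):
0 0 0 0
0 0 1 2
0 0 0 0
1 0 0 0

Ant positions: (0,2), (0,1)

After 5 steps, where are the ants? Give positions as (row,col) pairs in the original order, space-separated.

Step 1: ant0:(0,2)->S->(1,2) | ant1:(0,1)->E->(0,2)
  grid max=2 at (1,2)
Step 2: ant0:(1,2)->N->(0,2) | ant1:(0,2)->S->(1,2)
  grid max=3 at (1,2)
Step 3: ant0:(0,2)->S->(1,2) | ant1:(1,2)->N->(0,2)
  grid max=4 at (1,2)
Step 4: ant0:(1,2)->N->(0,2) | ant1:(0,2)->S->(1,2)
  grid max=5 at (1,2)
Step 5: ant0:(0,2)->S->(1,2) | ant1:(1,2)->N->(0,2)
  grid max=6 at (1,2)

(1,2) (0,2)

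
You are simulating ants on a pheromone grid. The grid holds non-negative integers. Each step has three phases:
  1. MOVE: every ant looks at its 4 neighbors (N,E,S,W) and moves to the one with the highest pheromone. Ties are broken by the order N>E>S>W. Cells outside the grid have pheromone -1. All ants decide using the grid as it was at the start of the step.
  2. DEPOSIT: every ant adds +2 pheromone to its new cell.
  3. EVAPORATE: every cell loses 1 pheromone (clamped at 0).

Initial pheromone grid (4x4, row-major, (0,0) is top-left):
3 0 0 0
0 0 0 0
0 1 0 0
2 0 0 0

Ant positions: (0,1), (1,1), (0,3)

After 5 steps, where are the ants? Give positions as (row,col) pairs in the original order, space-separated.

Step 1: ant0:(0,1)->W->(0,0) | ant1:(1,1)->S->(2,1) | ant2:(0,3)->S->(1,3)
  grid max=4 at (0,0)
Step 2: ant0:(0,0)->E->(0,1) | ant1:(2,1)->N->(1,1) | ant2:(1,3)->N->(0,3)
  grid max=3 at (0,0)
Step 3: ant0:(0,1)->W->(0,0) | ant1:(1,1)->N->(0,1) | ant2:(0,3)->S->(1,3)
  grid max=4 at (0,0)
Step 4: ant0:(0,0)->E->(0,1) | ant1:(0,1)->W->(0,0) | ant2:(1,3)->N->(0,3)
  grid max=5 at (0,0)
Step 5: ant0:(0,1)->W->(0,0) | ant1:(0,0)->E->(0,1) | ant2:(0,3)->S->(1,3)
  grid max=6 at (0,0)

(0,0) (0,1) (1,3)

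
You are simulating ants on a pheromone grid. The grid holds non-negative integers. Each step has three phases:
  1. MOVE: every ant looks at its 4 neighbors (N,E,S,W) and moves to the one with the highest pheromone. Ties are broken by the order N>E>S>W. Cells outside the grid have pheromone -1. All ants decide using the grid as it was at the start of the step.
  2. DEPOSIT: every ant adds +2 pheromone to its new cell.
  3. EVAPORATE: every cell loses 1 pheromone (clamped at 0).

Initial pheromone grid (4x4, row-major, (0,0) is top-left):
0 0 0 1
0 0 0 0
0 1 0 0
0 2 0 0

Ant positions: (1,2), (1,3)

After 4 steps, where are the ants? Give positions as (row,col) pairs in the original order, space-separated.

Step 1: ant0:(1,2)->N->(0,2) | ant1:(1,3)->N->(0,3)
  grid max=2 at (0,3)
Step 2: ant0:(0,2)->E->(0,3) | ant1:(0,3)->W->(0,2)
  grid max=3 at (0,3)
Step 3: ant0:(0,3)->W->(0,2) | ant1:(0,2)->E->(0,3)
  grid max=4 at (0,3)
Step 4: ant0:(0,2)->E->(0,3) | ant1:(0,3)->W->(0,2)
  grid max=5 at (0,3)

(0,3) (0,2)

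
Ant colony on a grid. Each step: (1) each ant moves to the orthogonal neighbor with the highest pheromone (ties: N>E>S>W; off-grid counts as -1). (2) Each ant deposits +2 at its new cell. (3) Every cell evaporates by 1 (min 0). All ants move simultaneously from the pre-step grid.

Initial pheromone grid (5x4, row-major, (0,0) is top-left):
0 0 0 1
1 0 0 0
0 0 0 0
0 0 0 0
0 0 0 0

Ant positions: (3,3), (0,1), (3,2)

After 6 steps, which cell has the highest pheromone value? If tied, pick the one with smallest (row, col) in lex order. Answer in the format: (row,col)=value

Answer: (2,3)=10

Derivation:
Step 1: ant0:(3,3)->N->(2,3) | ant1:(0,1)->E->(0,2) | ant2:(3,2)->N->(2,2)
  grid max=1 at (0,2)
Step 2: ant0:(2,3)->W->(2,2) | ant1:(0,2)->E->(0,3) | ant2:(2,2)->E->(2,3)
  grid max=2 at (2,2)
Step 3: ant0:(2,2)->E->(2,3) | ant1:(0,3)->S->(1,3) | ant2:(2,3)->W->(2,2)
  grid max=3 at (2,2)
Step 4: ant0:(2,3)->W->(2,2) | ant1:(1,3)->S->(2,3) | ant2:(2,2)->E->(2,3)
  grid max=6 at (2,3)
Step 5: ant0:(2,2)->E->(2,3) | ant1:(2,3)->W->(2,2) | ant2:(2,3)->W->(2,2)
  grid max=7 at (2,2)
Step 6: ant0:(2,3)->W->(2,2) | ant1:(2,2)->E->(2,3) | ant2:(2,2)->E->(2,3)
  grid max=10 at (2,3)
Final grid:
  0 0 0 0
  0 0 0 0
  0 0 8 10
  0 0 0 0
  0 0 0 0
Max pheromone 10 at (2,3)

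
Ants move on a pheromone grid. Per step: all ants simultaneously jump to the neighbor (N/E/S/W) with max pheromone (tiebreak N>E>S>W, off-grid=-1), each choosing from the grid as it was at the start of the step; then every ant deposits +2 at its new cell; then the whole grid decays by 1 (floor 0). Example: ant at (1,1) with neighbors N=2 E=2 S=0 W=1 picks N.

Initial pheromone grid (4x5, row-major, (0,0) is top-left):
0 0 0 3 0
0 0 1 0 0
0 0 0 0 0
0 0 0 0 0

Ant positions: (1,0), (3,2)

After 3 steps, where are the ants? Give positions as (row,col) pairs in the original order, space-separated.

Step 1: ant0:(1,0)->N->(0,0) | ant1:(3,2)->N->(2,2)
  grid max=2 at (0,3)
Step 2: ant0:(0,0)->E->(0,1) | ant1:(2,2)->N->(1,2)
  grid max=1 at (0,1)
Step 3: ant0:(0,1)->E->(0,2) | ant1:(1,2)->N->(0,2)
  grid max=3 at (0,2)

(0,2) (0,2)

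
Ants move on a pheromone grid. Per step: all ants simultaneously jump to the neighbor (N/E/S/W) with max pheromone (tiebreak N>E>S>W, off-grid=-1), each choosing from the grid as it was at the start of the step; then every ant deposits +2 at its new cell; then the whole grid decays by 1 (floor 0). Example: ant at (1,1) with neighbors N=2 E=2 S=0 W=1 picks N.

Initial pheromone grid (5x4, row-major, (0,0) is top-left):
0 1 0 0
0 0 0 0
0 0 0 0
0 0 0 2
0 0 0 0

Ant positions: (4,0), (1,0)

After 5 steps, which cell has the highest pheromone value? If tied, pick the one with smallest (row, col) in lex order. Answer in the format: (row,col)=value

Answer: (0,1)=1

Derivation:
Step 1: ant0:(4,0)->N->(3,0) | ant1:(1,0)->N->(0,0)
  grid max=1 at (0,0)
Step 2: ant0:(3,0)->N->(2,0) | ant1:(0,0)->E->(0,1)
  grid max=1 at (0,1)
Step 3: ant0:(2,0)->N->(1,0) | ant1:(0,1)->E->(0,2)
  grid max=1 at (0,2)
Step 4: ant0:(1,0)->N->(0,0) | ant1:(0,2)->E->(0,3)
  grid max=1 at (0,0)
Step 5: ant0:(0,0)->E->(0,1) | ant1:(0,3)->S->(1,3)
  grid max=1 at (0,1)
Final grid:
  0 1 0 0
  0 0 0 1
  0 0 0 0
  0 0 0 0
  0 0 0 0
Max pheromone 1 at (0,1)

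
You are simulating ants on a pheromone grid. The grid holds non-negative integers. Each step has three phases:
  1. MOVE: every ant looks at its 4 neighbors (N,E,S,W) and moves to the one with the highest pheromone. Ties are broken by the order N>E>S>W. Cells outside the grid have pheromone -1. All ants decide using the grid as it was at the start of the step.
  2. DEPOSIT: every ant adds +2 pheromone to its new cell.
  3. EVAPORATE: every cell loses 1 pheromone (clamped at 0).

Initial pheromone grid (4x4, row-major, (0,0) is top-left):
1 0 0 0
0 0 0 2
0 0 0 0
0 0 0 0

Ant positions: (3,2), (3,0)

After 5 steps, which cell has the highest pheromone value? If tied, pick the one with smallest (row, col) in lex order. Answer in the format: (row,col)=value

Answer: (0,2)=1

Derivation:
Step 1: ant0:(3,2)->N->(2,2) | ant1:(3,0)->N->(2,0)
  grid max=1 at (1,3)
Step 2: ant0:(2,2)->N->(1,2) | ant1:(2,0)->N->(1,0)
  grid max=1 at (1,0)
Step 3: ant0:(1,2)->N->(0,2) | ant1:(1,0)->N->(0,0)
  grid max=1 at (0,0)
Step 4: ant0:(0,2)->E->(0,3) | ant1:(0,0)->E->(0,1)
  grid max=1 at (0,1)
Step 5: ant0:(0,3)->S->(1,3) | ant1:(0,1)->E->(0,2)
  grid max=1 at (0,2)
Final grid:
  0 0 1 0
  0 0 0 1
  0 0 0 0
  0 0 0 0
Max pheromone 1 at (0,2)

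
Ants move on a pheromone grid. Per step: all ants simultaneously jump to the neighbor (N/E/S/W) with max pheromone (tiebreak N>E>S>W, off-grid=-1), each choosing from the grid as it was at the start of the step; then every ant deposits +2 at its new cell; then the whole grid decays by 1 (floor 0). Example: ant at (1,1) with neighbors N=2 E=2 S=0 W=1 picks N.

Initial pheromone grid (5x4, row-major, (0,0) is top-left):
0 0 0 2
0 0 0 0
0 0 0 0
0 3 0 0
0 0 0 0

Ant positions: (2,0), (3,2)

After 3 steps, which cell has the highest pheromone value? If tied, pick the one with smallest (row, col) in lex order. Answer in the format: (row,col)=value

Step 1: ant0:(2,0)->N->(1,0) | ant1:(3,2)->W->(3,1)
  grid max=4 at (3,1)
Step 2: ant0:(1,0)->N->(0,0) | ant1:(3,1)->N->(2,1)
  grid max=3 at (3,1)
Step 3: ant0:(0,0)->E->(0,1) | ant1:(2,1)->S->(3,1)
  grid max=4 at (3,1)
Final grid:
  0 1 0 0
  0 0 0 0
  0 0 0 0
  0 4 0 0
  0 0 0 0
Max pheromone 4 at (3,1)

Answer: (3,1)=4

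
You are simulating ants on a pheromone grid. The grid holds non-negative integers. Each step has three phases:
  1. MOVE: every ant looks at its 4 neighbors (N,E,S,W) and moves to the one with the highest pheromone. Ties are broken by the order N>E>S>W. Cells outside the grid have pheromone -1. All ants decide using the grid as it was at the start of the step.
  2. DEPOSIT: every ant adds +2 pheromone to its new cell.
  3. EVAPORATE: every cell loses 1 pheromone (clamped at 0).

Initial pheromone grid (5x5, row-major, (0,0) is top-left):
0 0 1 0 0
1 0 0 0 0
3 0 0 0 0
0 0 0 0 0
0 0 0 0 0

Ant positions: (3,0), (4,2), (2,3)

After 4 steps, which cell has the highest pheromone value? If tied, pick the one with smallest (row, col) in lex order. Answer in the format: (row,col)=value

Step 1: ant0:(3,0)->N->(2,0) | ant1:(4,2)->N->(3,2) | ant2:(2,3)->N->(1,3)
  grid max=4 at (2,0)
Step 2: ant0:(2,0)->N->(1,0) | ant1:(3,2)->N->(2,2) | ant2:(1,3)->N->(0,3)
  grid max=3 at (2,0)
Step 3: ant0:(1,0)->S->(2,0) | ant1:(2,2)->N->(1,2) | ant2:(0,3)->E->(0,4)
  grid max=4 at (2,0)
Step 4: ant0:(2,0)->N->(1,0) | ant1:(1,2)->N->(0,2) | ant2:(0,4)->S->(1,4)
  grid max=3 at (2,0)
Final grid:
  0 0 1 0 0
  1 0 0 0 1
  3 0 0 0 0
  0 0 0 0 0
  0 0 0 0 0
Max pheromone 3 at (2,0)

Answer: (2,0)=3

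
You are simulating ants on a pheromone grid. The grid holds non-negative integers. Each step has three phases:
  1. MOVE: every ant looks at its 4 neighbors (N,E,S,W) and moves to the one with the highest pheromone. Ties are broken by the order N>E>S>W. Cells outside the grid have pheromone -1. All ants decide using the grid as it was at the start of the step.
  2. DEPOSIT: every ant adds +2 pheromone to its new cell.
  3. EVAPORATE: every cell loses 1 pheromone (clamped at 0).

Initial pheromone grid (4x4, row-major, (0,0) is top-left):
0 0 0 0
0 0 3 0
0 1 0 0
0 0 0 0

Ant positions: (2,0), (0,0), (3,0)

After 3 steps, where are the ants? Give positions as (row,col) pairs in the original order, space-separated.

Step 1: ant0:(2,0)->E->(2,1) | ant1:(0,0)->E->(0,1) | ant2:(3,0)->N->(2,0)
  grid max=2 at (1,2)
Step 2: ant0:(2,1)->W->(2,0) | ant1:(0,1)->E->(0,2) | ant2:(2,0)->E->(2,1)
  grid max=3 at (2,1)
Step 3: ant0:(2,0)->E->(2,1) | ant1:(0,2)->S->(1,2) | ant2:(2,1)->W->(2,0)
  grid max=4 at (2,1)

(2,1) (1,2) (2,0)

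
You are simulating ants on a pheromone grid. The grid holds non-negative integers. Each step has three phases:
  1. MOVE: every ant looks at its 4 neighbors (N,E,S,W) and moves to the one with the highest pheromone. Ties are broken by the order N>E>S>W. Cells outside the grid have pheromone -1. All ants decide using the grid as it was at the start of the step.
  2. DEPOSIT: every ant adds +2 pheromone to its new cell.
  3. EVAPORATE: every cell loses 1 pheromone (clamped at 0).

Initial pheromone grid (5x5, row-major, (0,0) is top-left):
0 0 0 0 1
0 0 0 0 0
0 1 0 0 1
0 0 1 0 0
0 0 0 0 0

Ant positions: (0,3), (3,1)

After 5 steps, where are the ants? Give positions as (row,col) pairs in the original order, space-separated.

Step 1: ant0:(0,3)->E->(0,4) | ant1:(3,1)->N->(2,1)
  grid max=2 at (0,4)
Step 2: ant0:(0,4)->S->(1,4) | ant1:(2,1)->N->(1,1)
  grid max=1 at (0,4)
Step 3: ant0:(1,4)->N->(0,4) | ant1:(1,1)->S->(2,1)
  grid max=2 at (0,4)
Step 4: ant0:(0,4)->S->(1,4) | ant1:(2,1)->N->(1,1)
  grid max=1 at (0,4)
Step 5: ant0:(1,4)->N->(0,4) | ant1:(1,1)->S->(2,1)
  grid max=2 at (0,4)

(0,4) (2,1)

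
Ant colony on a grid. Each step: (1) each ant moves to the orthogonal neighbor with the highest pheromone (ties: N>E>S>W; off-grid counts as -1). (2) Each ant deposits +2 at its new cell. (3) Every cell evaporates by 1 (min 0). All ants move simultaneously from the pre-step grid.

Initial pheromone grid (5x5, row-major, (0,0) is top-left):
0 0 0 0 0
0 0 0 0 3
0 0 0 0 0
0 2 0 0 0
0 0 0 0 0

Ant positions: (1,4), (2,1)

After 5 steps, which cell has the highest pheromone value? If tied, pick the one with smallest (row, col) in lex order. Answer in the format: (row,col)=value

Step 1: ant0:(1,4)->N->(0,4) | ant1:(2,1)->S->(3,1)
  grid max=3 at (3,1)
Step 2: ant0:(0,4)->S->(1,4) | ant1:(3,1)->N->(2,1)
  grid max=3 at (1,4)
Step 3: ant0:(1,4)->N->(0,4) | ant1:(2,1)->S->(3,1)
  grid max=3 at (3,1)
Step 4: ant0:(0,4)->S->(1,4) | ant1:(3,1)->N->(2,1)
  grid max=3 at (1,4)
Step 5: ant0:(1,4)->N->(0,4) | ant1:(2,1)->S->(3,1)
  grid max=3 at (3,1)
Final grid:
  0 0 0 0 1
  0 0 0 0 2
  0 0 0 0 0
  0 3 0 0 0
  0 0 0 0 0
Max pheromone 3 at (3,1)

Answer: (3,1)=3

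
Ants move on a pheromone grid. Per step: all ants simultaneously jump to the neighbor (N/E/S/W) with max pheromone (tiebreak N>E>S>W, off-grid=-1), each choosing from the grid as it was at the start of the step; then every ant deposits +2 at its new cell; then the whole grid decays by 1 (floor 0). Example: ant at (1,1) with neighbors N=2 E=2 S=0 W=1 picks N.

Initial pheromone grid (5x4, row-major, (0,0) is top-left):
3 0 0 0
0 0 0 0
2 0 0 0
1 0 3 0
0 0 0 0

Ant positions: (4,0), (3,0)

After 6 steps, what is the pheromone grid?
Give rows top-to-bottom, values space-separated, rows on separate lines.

After step 1: ants at (3,0),(2,0)
  2 0 0 0
  0 0 0 0
  3 0 0 0
  2 0 2 0
  0 0 0 0
After step 2: ants at (2,0),(3,0)
  1 0 0 0
  0 0 0 0
  4 0 0 0
  3 0 1 0
  0 0 0 0
After step 3: ants at (3,0),(2,0)
  0 0 0 0
  0 0 0 0
  5 0 0 0
  4 0 0 0
  0 0 0 0
After step 4: ants at (2,0),(3,0)
  0 0 0 0
  0 0 0 0
  6 0 0 0
  5 0 0 0
  0 0 0 0
After step 5: ants at (3,0),(2,0)
  0 0 0 0
  0 0 0 0
  7 0 0 0
  6 0 0 0
  0 0 0 0
After step 6: ants at (2,0),(3,0)
  0 0 0 0
  0 0 0 0
  8 0 0 0
  7 0 0 0
  0 0 0 0

0 0 0 0
0 0 0 0
8 0 0 0
7 0 0 0
0 0 0 0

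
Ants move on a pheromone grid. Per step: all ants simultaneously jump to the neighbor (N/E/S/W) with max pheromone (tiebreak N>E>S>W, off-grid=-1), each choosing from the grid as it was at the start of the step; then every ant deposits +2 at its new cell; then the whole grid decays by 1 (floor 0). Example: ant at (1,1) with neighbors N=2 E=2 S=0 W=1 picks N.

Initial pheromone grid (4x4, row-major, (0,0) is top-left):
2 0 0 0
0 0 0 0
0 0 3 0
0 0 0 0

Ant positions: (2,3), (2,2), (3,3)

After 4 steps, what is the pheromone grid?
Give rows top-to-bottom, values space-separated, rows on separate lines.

After step 1: ants at (2,2),(1,2),(2,3)
  1 0 0 0
  0 0 1 0
  0 0 4 1
  0 0 0 0
After step 2: ants at (1,2),(2,2),(2,2)
  0 0 0 0
  0 0 2 0
  0 0 7 0
  0 0 0 0
After step 3: ants at (2,2),(1,2),(1,2)
  0 0 0 0
  0 0 5 0
  0 0 8 0
  0 0 0 0
After step 4: ants at (1,2),(2,2),(2,2)
  0 0 0 0
  0 0 6 0
  0 0 11 0
  0 0 0 0

0 0 0 0
0 0 6 0
0 0 11 0
0 0 0 0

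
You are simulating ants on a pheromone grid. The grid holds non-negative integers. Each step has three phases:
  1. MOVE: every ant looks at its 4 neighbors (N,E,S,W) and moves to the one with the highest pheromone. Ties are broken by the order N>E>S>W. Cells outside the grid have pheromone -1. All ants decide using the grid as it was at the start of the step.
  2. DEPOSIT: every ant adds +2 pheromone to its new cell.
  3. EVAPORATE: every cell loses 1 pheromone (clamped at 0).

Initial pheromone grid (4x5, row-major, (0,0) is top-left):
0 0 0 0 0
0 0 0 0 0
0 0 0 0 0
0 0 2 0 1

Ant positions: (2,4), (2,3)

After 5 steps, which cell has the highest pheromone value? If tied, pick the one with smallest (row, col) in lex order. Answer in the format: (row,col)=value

Answer: (1,4)=2

Derivation:
Step 1: ant0:(2,4)->S->(3,4) | ant1:(2,3)->N->(1,3)
  grid max=2 at (3,4)
Step 2: ant0:(3,4)->N->(2,4) | ant1:(1,3)->N->(0,3)
  grid max=1 at (0,3)
Step 3: ant0:(2,4)->S->(3,4) | ant1:(0,3)->E->(0,4)
  grid max=2 at (3,4)
Step 4: ant0:(3,4)->N->(2,4) | ant1:(0,4)->S->(1,4)
  grid max=1 at (1,4)
Step 5: ant0:(2,4)->N->(1,4) | ant1:(1,4)->S->(2,4)
  grid max=2 at (1,4)
Final grid:
  0 0 0 0 0
  0 0 0 0 2
  0 0 0 0 2
  0 0 0 0 0
Max pheromone 2 at (1,4)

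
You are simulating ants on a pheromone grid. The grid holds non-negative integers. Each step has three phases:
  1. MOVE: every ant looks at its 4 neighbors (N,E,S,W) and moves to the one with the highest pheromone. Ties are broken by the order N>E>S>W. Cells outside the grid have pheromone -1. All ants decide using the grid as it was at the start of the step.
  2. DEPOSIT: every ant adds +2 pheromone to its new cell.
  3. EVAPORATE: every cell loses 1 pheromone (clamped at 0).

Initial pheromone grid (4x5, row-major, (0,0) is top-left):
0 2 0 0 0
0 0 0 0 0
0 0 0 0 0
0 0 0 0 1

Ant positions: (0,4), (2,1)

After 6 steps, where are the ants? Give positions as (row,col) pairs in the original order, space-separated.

Step 1: ant0:(0,4)->S->(1,4) | ant1:(2,1)->N->(1,1)
  grid max=1 at (0,1)
Step 2: ant0:(1,4)->N->(0,4) | ant1:(1,1)->N->(0,1)
  grid max=2 at (0,1)
Step 3: ant0:(0,4)->S->(1,4) | ant1:(0,1)->E->(0,2)
  grid max=1 at (0,1)
Step 4: ant0:(1,4)->N->(0,4) | ant1:(0,2)->W->(0,1)
  grid max=2 at (0,1)
Step 5: ant0:(0,4)->S->(1,4) | ant1:(0,1)->E->(0,2)
  grid max=1 at (0,1)
Step 6: ant0:(1,4)->N->(0,4) | ant1:(0,2)->W->(0,1)
  grid max=2 at (0,1)

(0,4) (0,1)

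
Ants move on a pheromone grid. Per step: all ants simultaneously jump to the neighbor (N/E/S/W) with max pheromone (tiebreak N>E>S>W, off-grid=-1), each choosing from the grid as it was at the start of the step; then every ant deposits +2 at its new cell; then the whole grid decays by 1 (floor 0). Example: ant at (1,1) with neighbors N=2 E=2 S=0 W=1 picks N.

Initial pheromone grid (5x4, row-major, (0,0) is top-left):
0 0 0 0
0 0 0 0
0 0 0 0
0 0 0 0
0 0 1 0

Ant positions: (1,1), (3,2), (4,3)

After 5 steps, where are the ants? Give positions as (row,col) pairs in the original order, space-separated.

Step 1: ant0:(1,1)->N->(0,1) | ant1:(3,2)->S->(4,2) | ant2:(4,3)->W->(4,2)
  grid max=4 at (4,2)
Step 2: ant0:(0,1)->E->(0,2) | ant1:(4,2)->N->(3,2) | ant2:(4,2)->N->(3,2)
  grid max=3 at (3,2)
Step 3: ant0:(0,2)->E->(0,3) | ant1:(3,2)->S->(4,2) | ant2:(3,2)->S->(4,2)
  grid max=6 at (4,2)
Step 4: ant0:(0,3)->S->(1,3) | ant1:(4,2)->N->(3,2) | ant2:(4,2)->N->(3,2)
  grid max=5 at (3,2)
Step 5: ant0:(1,3)->N->(0,3) | ant1:(3,2)->S->(4,2) | ant2:(3,2)->S->(4,2)
  grid max=8 at (4,2)

(0,3) (4,2) (4,2)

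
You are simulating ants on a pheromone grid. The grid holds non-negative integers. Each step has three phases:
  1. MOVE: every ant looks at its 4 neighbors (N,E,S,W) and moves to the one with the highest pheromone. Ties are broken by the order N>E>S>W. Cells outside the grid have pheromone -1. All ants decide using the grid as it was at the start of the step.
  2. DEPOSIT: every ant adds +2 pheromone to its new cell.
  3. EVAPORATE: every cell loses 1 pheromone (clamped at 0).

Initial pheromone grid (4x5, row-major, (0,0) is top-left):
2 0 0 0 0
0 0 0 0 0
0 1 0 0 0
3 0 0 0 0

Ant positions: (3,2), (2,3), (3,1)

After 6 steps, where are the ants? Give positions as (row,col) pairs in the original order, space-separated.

Step 1: ant0:(3,2)->N->(2,2) | ant1:(2,3)->N->(1,3) | ant2:(3,1)->W->(3,0)
  grid max=4 at (3,0)
Step 2: ant0:(2,2)->N->(1,2) | ant1:(1,3)->N->(0,3) | ant2:(3,0)->N->(2,0)
  grid max=3 at (3,0)
Step 3: ant0:(1,2)->N->(0,2) | ant1:(0,3)->E->(0,4) | ant2:(2,0)->S->(3,0)
  grid max=4 at (3,0)
Step 4: ant0:(0,2)->E->(0,3) | ant1:(0,4)->S->(1,4) | ant2:(3,0)->N->(2,0)
  grid max=3 at (3,0)
Step 5: ant0:(0,3)->E->(0,4) | ant1:(1,4)->N->(0,4) | ant2:(2,0)->S->(3,0)
  grid max=4 at (3,0)
Step 6: ant0:(0,4)->S->(1,4) | ant1:(0,4)->S->(1,4) | ant2:(3,0)->N->(2,0)
  grid max=3 at (1,4)

(1,4) (1,4) (2,0)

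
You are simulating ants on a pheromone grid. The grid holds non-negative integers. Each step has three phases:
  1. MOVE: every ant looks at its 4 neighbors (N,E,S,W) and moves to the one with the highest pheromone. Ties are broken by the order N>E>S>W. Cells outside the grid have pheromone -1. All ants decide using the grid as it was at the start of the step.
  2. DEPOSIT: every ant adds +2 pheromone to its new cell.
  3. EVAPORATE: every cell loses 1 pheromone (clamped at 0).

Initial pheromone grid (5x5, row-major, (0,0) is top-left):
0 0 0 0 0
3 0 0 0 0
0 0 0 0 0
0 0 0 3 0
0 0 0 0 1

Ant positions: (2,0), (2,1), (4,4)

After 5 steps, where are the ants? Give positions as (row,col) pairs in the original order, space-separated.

Step 1: ant0:(2,0)->N->(1,0) | ant1:(2,1)->N->(1,1) | ant2:(4,4)->N->(3,4)
  grid max=4 at (1,0)
Step 2: ant0:(1,0)->E->(1,1) | ant1:(1,1)->W->(1,0) | ant2:(3,4)->W->(3,3)
  grid max=5 at (1,0)
Step 3: ant0:(1,1)->W->(1,0) | ant1:(1,0)->E->(1,1) | ant2:(3,3)->N->(2,3)
  grid max=6 at (1,0)
Step 4: ant0:(1,0)->E->(1,1) | ant1:(1,1)->W->(1,0) | ant2:(2,3)->S->(3,3)
  grid max=7 at (1,0)
Step 5: ant0:(1,1)->W->(1,0) | ant1:(1,0)->E->(1,1) | ant2:(3,3)->N->(2,3)
  grid max=8 at (1,0)

(1,0) (1,1) (2,3)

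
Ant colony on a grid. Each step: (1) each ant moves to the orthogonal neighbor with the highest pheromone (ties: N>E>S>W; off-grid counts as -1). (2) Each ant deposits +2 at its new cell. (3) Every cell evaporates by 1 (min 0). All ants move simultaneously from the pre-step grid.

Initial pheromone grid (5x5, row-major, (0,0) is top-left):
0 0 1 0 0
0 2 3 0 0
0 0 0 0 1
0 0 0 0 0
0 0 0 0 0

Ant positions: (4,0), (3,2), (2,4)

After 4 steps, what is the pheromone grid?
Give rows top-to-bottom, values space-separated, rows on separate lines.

After step 1: ants at (3,0),(2,2),(1,4)
  0 0 0 0 0
  0 1 2 0 1
  0 0 1 0 0
  1 0 0 0 0
  0 0 0 0 0
After step 2: ants at (2,0),(1,2),(0,4)
  0 0 0 0 1
  0 0 3 0 0
  1 0 0 0 0
  0 0 0 0 0
  0 0 0 0 0
After step 3: ants at (1,0),(0,2),(1,4)
  0 0 1 0 0
  1 0 2 0 1
  0 0 0 0 0
  0 0 0 0 0
  0 0 0 0 0
After step 4: ants at (0,0),(1,2),(0,4)
  1 0 0 0 1
  0 0 3 0 0
  0 0 0 0 0
  0 0 0 0 0
  0 0 0 0 0

1 0 0 0 1
0 0 3 0 0
0 0 0 0 0
0 0 0 0 0
0 0 0 0 0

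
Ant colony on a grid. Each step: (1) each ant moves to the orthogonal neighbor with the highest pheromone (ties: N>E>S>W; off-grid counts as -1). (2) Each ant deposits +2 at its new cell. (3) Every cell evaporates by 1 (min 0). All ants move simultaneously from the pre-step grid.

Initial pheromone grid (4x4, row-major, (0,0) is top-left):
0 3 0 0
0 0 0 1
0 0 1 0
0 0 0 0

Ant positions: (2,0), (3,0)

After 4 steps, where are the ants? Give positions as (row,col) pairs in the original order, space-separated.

Step 1: ant0:(2,0)->N->(1,0) | ant1:(3,0)->N->(2,0)
  grid max=2 at (0,1)
Step 2: ant0:(1,0)->S->(2,0) | ant1:(2,0)->N->(1,0)
  grid max=2 at (1,0)
Step 3: ant0:(2,0)->N->(1,0) | ant1:(1,0)->S->(2,0)
  grid max=3 at (1,0)
Step 4: ant0:(1,0)->S->(2,0) | ant1:(2,0)->N->(1,0)
  grid max=4 at (1,0)

(2,0) (1,0)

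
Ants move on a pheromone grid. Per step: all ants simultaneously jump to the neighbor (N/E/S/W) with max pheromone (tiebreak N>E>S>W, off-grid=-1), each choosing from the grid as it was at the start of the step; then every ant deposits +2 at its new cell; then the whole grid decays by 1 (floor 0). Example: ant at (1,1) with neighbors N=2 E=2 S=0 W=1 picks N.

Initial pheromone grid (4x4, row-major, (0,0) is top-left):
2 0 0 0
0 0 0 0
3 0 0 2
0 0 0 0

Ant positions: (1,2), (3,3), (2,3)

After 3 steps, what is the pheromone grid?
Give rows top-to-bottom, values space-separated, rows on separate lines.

After step 1: ants at (0,2),(2,3),(1,3)
  1 0 1 0
  0 0 0 1
  2 0 0 3
  0 0 0 0
After step 2: ants at (0,3),(1,3),(2,3)
  0 0 0 1
  0 0 0 2
  1 0 0 4
  0 0 0 0
After step 3: ants at (1,3),(2,3),(1,3)
  0 0 0 0
  0 0 0 5
  0 0 0 5
  0 0 0 0

0 0 0 0
0 0 0 5
0 0 0 5
0 0 0 0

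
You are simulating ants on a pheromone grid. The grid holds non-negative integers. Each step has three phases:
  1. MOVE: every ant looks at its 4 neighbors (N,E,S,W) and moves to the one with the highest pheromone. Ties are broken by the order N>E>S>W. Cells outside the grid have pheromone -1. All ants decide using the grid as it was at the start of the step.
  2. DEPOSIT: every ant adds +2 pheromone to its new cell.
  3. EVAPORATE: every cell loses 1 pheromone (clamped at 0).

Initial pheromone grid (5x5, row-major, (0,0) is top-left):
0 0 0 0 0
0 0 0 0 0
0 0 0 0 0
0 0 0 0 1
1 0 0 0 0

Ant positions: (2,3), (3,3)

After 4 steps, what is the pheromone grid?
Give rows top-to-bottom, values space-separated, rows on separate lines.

After step 1: ants at (1,3),(3,4)
  0 0 0 0 0
  0 0 0 1 0
  0 0 0 0 0
  0 0 0 0 2
  0 0 0 0 0
After step 2: ants at (0,3),(2,4)
  0 0 0 1 0
  0 0 0 0 0
  0 0 0 0 1
  0 0 0 0 1
  0 0 0 0 0
After step 3: ants at (0,4),(3,4)
  0 0 0 0 1
  0 0 0 0 0
  0 0 0 0 0
  0 0 0 0 2
  0 0 0 0 0
After step 4: ants at (1,4),(2,4)
  0 0 0 0 0
  0 0 0 0 1
  0 0 0 0 1
  0 0 0 0 1
  0 0 0 0 0

0 0 0 0 0
0 0 0 0 1
0 0 0 0 1
0 0 0 0 1
0 0 0 0 0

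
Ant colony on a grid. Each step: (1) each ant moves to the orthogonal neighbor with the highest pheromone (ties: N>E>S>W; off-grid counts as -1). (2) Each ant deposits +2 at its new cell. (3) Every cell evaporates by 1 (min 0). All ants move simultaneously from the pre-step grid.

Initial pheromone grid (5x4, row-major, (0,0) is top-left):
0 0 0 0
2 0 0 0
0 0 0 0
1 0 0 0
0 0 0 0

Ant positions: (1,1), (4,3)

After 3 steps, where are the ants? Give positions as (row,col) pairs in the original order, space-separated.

Step 1: ant0:(1,1)->W->(1,0) | ant1:(4,3)->N->(3,3)
  grid max=3 at (1,0)
Step 2: ant0:(1,0)->N->(0,0) | ant1:(3,3)->N->(2,3)
  grid max=2 at (1,0)
Step 3: ant0:(0,0)->S->(1,0) | ant1:(2,3)->N->(1,3)
  grid max=3 at (1,0)

(1,0) (1,3)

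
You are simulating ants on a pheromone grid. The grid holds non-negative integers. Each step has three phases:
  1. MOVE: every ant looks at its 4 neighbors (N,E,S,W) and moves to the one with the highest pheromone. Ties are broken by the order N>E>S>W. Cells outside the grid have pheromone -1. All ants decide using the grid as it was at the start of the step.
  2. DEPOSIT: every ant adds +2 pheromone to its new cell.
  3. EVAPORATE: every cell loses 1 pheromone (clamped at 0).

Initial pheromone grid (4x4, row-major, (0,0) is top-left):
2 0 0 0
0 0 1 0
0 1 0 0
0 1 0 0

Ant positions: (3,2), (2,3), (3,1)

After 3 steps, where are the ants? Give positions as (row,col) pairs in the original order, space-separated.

Step 1: ant0:(3,2)->W->(3,1) | ant1:(2,3)->N->(1,3) | ant2:(3,1)->N->(2,1)
  grid max=2 at (2,1)
Step 2: ant0:(3,1)->N->(2,1) | ant1:(1,3)->N->(0,3) | ant2:(2,1)->S->(3,1)
  grid max=3 at (2,1)
Step 3: ant0:(2,1)->S->(3,1) | ant1:(0,3)->S->(1,3) | ant2:(3,1)->N->(2,1)
  grid max=4 at (2,1)

(3,1) (1,3) (2,1)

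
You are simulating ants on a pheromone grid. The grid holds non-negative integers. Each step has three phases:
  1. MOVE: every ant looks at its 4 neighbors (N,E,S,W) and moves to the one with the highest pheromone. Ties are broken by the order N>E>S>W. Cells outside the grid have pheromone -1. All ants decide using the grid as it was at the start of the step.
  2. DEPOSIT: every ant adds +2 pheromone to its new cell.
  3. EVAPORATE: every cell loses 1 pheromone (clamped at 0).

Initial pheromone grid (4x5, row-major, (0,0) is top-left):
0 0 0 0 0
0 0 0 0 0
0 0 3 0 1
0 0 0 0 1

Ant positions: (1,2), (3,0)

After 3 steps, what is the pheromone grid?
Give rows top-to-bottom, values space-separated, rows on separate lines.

After step 1: ants at (2,2),(2,0)
  0 0 0 0 0
  0 0 0 0 0
  1 0 4 0 0
  0 0 0 0 0
After step 2: ants at (1,2),(1,0)
  0 0 0 0 0
  1 0 1 0 0
  0 0 3 0 0
  0 0 0 0 0
After step 3: ants at (2,2),(0,0)
  1 0 0 0 0
  0 0 0 0 0
  0 0 4 0 0
  0 0 0 0 0

1 0 0 0 0
0 0 0 0 0
0 0 4 0 0
0 0 0 0 0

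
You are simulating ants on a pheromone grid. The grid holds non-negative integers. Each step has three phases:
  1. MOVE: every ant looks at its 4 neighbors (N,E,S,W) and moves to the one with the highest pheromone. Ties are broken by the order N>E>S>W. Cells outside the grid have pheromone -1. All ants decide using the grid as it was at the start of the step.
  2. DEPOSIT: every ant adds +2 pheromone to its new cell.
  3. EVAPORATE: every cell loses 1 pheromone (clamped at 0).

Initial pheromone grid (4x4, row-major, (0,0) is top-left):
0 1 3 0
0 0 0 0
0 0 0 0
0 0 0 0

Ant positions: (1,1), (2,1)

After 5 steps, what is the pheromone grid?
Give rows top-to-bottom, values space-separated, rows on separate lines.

After step 1: ants at (0,1),(1,1)
  0 2 2 0
  0 1 0 0
  0 0 0 0
  0 0 0 0
After step 2: ants at (0,2),(0,1)
  0 3 3 0
  0 0 0 0
  0 0 0 0
  0 0 0 0
After step 3: ants at (0,1),(0,2)
  0 4 4 0
  0 0 0 0
  0 0 0 0
  0 0 0 0
After step 4: ants at (0,2),(0,1)
  0 5 5 0
  0 0 0 0
  0 0 0 0
  0 0 0 0
After step 5: ants at (0,1),(0,2)
  0 6 6 0
  0 0 0 0
  0 0 0 0
  0 0 0 0

0 6 6 0
0 0 0 0
0 0 0 0
0 0 0 0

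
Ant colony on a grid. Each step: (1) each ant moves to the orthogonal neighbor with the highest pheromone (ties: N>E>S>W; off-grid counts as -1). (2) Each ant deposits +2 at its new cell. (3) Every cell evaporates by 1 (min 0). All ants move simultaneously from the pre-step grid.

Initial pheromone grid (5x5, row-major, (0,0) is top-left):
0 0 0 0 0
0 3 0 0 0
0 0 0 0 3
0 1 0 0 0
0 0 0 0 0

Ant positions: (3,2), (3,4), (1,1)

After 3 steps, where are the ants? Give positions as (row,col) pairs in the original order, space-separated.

Step 1: ant0:(3,2)->W->(3,1) | ant1:(3,4)->N->(2,4) | ant2:(1,1)->N->(0,1)
  grid max=4 at (2,4)
Step 2: ant0:(3,1)->N->(2,1) | ant1:(2,4)->N->(1,4) | ant2:(0,1)->S->(1,1)
  grid max=3 at (1,1)
Step 3: ant0:(2,1)->N->(1,1) | ant1:(1,4)->S->(2,4) | ant2:(1,1)->S->(2,1)
  grid max=4 at (1,1)

(1,1) (2,4) (2,1)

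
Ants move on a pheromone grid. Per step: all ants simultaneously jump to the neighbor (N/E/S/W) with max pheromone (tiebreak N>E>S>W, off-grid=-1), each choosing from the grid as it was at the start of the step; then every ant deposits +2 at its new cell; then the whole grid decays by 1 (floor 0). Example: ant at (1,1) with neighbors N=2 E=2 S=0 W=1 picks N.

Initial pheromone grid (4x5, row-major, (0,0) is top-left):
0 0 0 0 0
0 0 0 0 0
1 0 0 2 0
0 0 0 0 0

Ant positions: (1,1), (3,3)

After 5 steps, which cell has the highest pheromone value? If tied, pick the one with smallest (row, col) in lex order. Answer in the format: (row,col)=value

Step 1: ant0:(1,1)->N->(0,1) | ant1:(3,3)->N->(2,3)
  grid max=3 at (2,3)
Step 2: ant0:(0,1)->E->(0,2) | ant1:(2,3)->N->(1,3)
  grid max=2 at (2,3)
Step 3: ant0:(0,2)->E->(0,3) | ant1:(1,3)->S->(2,3)
  grid max=3 at (2,3)
Step 4: ant0:(0,3)->E->(0,4) | ant1:(2,3)->N->(1,3)
  grid max=2 at (2,3)
Step 5: ant0:(0,4)->S->(1,4) | ant1:(1,3)->S->(2,3)
  grid max=3 at (2,3)
Final grid:
  0 0 0 0 0
  0 0 0 0 1
  0 0 0 3 0
  0 0 0 0 0
Max pheromone 3 at (2,3)

Answer: (2,3)=3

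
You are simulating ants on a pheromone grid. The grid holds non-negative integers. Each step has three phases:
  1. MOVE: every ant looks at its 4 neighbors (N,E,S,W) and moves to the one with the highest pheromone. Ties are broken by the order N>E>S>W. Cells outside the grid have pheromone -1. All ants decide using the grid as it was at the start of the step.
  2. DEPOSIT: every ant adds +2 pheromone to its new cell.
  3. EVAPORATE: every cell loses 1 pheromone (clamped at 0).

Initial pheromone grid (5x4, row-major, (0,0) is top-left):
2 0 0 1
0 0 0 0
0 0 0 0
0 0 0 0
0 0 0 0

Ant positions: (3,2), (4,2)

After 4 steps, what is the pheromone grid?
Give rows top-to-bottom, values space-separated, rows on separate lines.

After step 1: ants at (2,2),(3,2)
  1 0 0 0
  0 0 0 0
  0 0 1 0
  0 0 1 0
  0 0 0 0
After step 2: ants at (3,2),(2,2)
  0 0 0 0
  0 0 0 0
  0 0 2 0
  0 0 2 0
  0 0 0 0
After step 3: ants at (2,2),(3,2)
  0 0 0 0
  0 0 0 0
  0 0 3 0
  0 0 3 0
  0 0 0 0
After step 4: ants at (3,2),(2,2)
  0 0 0 0
  0 0 0 0
  0 0 4 0
  0 0 4 0
  0 0 0 0

0 0 0 0
0 0 0 0
0 0 4 0
0 0 4 0
0 0 0 0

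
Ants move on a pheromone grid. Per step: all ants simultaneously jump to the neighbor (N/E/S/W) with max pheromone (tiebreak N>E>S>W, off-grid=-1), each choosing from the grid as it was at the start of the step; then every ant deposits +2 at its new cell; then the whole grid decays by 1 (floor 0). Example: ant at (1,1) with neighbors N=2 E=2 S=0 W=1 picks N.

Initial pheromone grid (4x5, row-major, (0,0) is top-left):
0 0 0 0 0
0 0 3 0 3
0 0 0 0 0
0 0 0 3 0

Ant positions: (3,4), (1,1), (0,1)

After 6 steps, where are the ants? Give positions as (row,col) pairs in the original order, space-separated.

Step 1: ant0:(3,4)->W->(3,3) | ant1:(1,1)->E->(1,2) | ant2:(0,1)->E->(0,2)
  grid max=4 at (1,2)
Step 2: ant0:(3,3)->N->(2,3) | ant1:(1,2)->N->(0,2) | ant2:(0,2)->S->(1,2)
  grid max=5 at (1,2)
Step 3: ant0:(2,3)->S->(3,3) | ant1:(0,2)->S->(1,2) | ant2:(1,2)->N->(0,2)
  grid max=6 at (1,2)
Step 4: ant0:(3,3)->N->(2,3) | ant1:(1,2)->N->(0,2) | ant2:(0,2)->S->(1,2)
  grid max=7 at (1,2)
Step 5: ant0:(2,3)->S->(3,3) | ant1:(0,2)->S->(1,2) | ant2:(1,2)->N->(0,2)
  grid max=8 at (1,2)
Step 6: ant0:(3,3)->N->(2,3) | ant1:(1,2)->N->(0,2) | ant2:(0,2)->S->(1,2)
  grid max=9 at (1,2)

(2,3) (0,2) (1,2)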